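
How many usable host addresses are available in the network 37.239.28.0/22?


Host bits = 32 - 22 = 10
Total addresses = 2^10 = 1024
Usable = total - 2 (network and broadcast)
Usable hosts: 1022


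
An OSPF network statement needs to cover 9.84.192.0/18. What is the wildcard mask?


Subnet mask: 255.255.192.0
Wildcard = 255.255.255.255 - subnet mask
255 - 255 = 0
255 - 255 = 0
255 - 192 = 63
255 - 0 = 255
Wildcard: 0.0.63.255


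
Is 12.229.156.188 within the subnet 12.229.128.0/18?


Subnet network: 12.229.128.0
Test IP AND mask: 12.229.128.0
Yes, 12.229.156.188 is in 12.229.128.0/18


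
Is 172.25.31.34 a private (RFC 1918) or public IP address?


RFC 1918 private ranges:
  10.0.0.0/8 (10.0.0.0 - 10.255.255.255)
  172.16.0.0/12 (172.16.0.0 - 172.31.255.255)
  192.168.0.0/16 (192.168.0.0 - 192.168.255.255)
Private (in 172.16.0.0/12)


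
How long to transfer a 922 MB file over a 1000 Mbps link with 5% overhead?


Effective throughput = 1000 * (1 - 5/100) = 950 Mbps
File size in Mb = 922 * 8 = 7376 Mb
Time = 7376 / 950
Time = 7.7642 seconds


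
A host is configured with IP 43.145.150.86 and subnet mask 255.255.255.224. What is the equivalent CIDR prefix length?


Binary: 11111111.11111111.11111111.11100000
Count leading 1s
Prefix: /27


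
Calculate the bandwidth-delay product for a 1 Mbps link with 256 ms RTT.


BDP = bandwidth * RTT
= 1 Mbps * 256 ms
= 1 * 1e6 * 256 / 1000 bits
= 256000 bits
= 32000 bytes
= 31.25 KB
BDP = 256000 bits (32000 bytes)


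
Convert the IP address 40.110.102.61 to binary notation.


40 = 00101000
110 = 01101110
102 = 01100110
61 = 00111101
Binary: 00101000.01101110.01100110.00111101


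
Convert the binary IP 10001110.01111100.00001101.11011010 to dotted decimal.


10001110 = 142
01111100 = 124
00001101 = 13
11011010 = 218
IP: 142.124.13.218


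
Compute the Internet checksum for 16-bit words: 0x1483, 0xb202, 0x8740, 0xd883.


Sum all words (with carry folding):
+ 0x1483 = 0x1483
+ 0xb202 = 0xc685
+ 0x8740 = 0x4dc6
+ 0xd883 = 0x264a
One's complement: ~0x264a
Checksum = 0xd9b5


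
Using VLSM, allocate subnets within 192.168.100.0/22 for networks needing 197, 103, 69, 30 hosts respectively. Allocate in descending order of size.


197 hosts -> /24 (254 usable): 192.168.100.0/24
103 hosts -> /25 (126 usable): 192.168.101.0/25
69 hosts -> /25 (126 usable): 192.168.101.128/25
30 hosts -> /27 (30 usable): 192.168.102.0/27
Allocation: 192.168.100.0/24 (197 hosts, 254 usable); 192.168.101.0/25 (103 hosts, 126 usable); 192.168.101.128/25 (69 hosts, 126 usable); 192.168.102.0/27 (30 hosts, 30 usable)


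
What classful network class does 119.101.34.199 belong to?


First octet: 119
Binary: 01110111
0xxxxxxx -> Class A (1-126)
Class A, default mask 255.0.0.0 (/8)


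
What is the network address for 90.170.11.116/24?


IP:   01011010.10101010.00001011.01110100
Mask: 11111111.11111111.11111111.00000000
AND operation:
Net:  01011010.10101010.00001011.00000000
Network: 90.170.11.0/24


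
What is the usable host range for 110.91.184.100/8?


Network: 110.0.0.0
Broadcast: 110.255.255.255
First usable = network + 1
Last usable = broadcast - 1
Range: 110.0.0.1 to 110.255.255.254


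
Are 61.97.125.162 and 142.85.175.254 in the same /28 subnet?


Mask: 255.255.255.240
61.97.125.162 AND mask = 61.97.125.160
142.85.175.254 AND mask = 142.85.175.240
No, different subnets (61.97.125.160 vs 142.85.175.240)


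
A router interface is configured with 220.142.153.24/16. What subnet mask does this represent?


/16 means 16 network bits, 16 host bits
Binary: 11111111111111110000000000000000
Mask: 255.255.0.0


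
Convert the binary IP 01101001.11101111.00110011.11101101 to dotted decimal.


01101001 = 105
11101111 = 239
00110011 = 51
11101101 = 237
IP: 105.239.51.237


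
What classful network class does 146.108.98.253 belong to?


First octet: 146
Binary: 10010010
10xxxxxx -> Class B (128-191)
Class B, default mask 255.255.0.0 (/16)


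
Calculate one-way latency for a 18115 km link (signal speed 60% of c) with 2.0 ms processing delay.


Speed = 0.6 * 3e5 km/s = 180000 km/s
Propagation delay = 18115 / 180000 = 0.1006 s = 100.6389 ms
Processing delay = 2.0 ms
Total one-way latency = 102.6389 ms


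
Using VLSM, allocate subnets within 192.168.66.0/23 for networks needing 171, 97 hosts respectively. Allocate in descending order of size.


171 hosts -> /24 (254 usable): 192.168.66.0/24
97 hosts -> /25 (126 usable): 192.168.67.0/25
Allocation: 192.168.66.0/24 (171 hosts, 254 usable); 192.168.67.0/25 (97 hosts, 126 usable)


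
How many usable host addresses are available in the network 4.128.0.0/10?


Host bits = 32 - 10 = 22
Total addresses = 2^22 = 4194304
Usable = total - 2 (network and broadcast)
Usable hosts: 4194302


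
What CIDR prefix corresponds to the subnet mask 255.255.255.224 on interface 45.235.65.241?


Binary: 11111111.11111111.11111111.11100000
Count leading 1s
Prefix: /27


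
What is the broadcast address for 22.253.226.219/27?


Network: 22.253.226.192/27
Host bits = 5
Set all host bits to 1:
Broadcast: 22.253.226.223


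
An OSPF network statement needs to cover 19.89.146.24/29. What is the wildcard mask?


Subnet mask: 255.255.255.248
Wildcard = 255.255.255.255 - subnet mask
255 - 255 = 0
255 - 255 = 0
255 - 255 = 0
255 - 248 = 7
Wildcard: 0.0.0.7


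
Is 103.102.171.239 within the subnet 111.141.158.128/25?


Subnet network: 111.141.158.128
Test IP AND mask: 103.102.171.128
No, 103.102.171.239 is not in 111.141.158.128/25


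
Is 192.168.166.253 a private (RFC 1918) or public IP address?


RFC 1918 private ranges:
  10.0.0.0/8 (10.0.0.0 - 10.255.255.255)
  172.16.0.0/12 (172.16.0.0 - 172.31.255.255)
  192.168.0.0/16 (192.168.0.0 - 192.168.255.255)
Private (in 192.168.0.0/16)


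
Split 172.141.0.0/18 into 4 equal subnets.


New prefix = 18 + 2 = 20
Each subnet has 4096 addresses
  172.141.0.0/20
  172.141.16.0/20
  172.141.32.0/20
  172.141.48.0/20
Subnets: 172.141.0.0/20, 172.141.16.0/20, 172.141.32.0/20, 172.141.48.0/20


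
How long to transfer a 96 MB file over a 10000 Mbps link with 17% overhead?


Effective throughput = 10000 * (1 - 17/100) = 8300 Mbps
File size in Mb = 96 * 8 = 768 Mb
Time = 768 / 8300
Time = 0.0925 seconds


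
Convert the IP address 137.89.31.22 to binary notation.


137 = 10001001
89 = 01011001
31 = 00011111
22 = 00010110
Binary: 10001001.01011001.00011111.00010110


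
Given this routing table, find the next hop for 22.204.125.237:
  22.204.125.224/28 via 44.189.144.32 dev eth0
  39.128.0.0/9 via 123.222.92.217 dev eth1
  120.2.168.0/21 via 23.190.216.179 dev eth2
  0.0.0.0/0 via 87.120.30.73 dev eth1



Longest prefix match for 22.204.125.237:
  /28 22.204.125.224: MATCH
  /9 39.128.0.0: no
  /21 120.2.168.0: no
  /0 0.0.0.0: MATCH
Selected: next-hop 44.189.144.32 via eth0 (matched /28)


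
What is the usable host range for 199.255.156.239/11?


Network: 199.224.0.0
Broadcast: 199.255.255.255
First usable = network + 1
Last usable = broadcast - 1
Range: 199.224.0.1 to 199.255.255.254


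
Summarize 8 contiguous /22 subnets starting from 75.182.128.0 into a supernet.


Original prefix: /22
Number of subnets: 8 = 2^3
New prefix = 22 - 3 = 19
Supernet: 75.182.128.0/19


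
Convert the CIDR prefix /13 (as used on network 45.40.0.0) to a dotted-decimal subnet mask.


/13 means 13 network bits, 19 host bits
Binary: 11111111111110000000000000000000
Mask: 255.248.0.0


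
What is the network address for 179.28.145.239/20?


IP:   10110011.00011100.10010001.11101111
Mask: 11111111.11111111.11110000.00000000
AND operation:
Net:  10110011.00011100.10010000.00000000
Network: 179.28.144.0/20


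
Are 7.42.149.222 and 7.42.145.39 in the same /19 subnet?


Mask: 255.255.224.0
7.42.149.222 AND mask = 7.42.128.0
7.42.145.39 AND mask = 7.42.128.0
Yes, same subnet (7.42.128.0)


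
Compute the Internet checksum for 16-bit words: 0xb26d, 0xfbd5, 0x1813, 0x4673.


Sum all words (with carry folding):
+ 0xb26d = 0xb26d
+ 0xfbd5 = 0xae43
+ 0x1813 = 0xc656
+ 0x4673 = 0x0cca
One's complement: ~0x0cca
Checksum = 0xf335


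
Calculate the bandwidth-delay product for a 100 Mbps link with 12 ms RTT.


BDP = bandwidth * RTT
= 100 Mbps * 12 ms
= 100 * 1e6 * 12 / 1000 bits
= 1200000 bits
= 150000 bytes
= 146.4844 KB
BDP = 1200000 bits (150000 bytes)


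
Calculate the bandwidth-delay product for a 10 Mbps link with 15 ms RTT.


BDP = bandwidth * RTT
= 10 Mbps * 15 ms
= 10 * 1e6 * 15 / 1000 bits
= 150000 bits
= 18750 bytes
= 18.3105 KB
BDP = 150000 bits (18750 bytes)


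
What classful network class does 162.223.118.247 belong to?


First octet: 162
Binary: 10100010
10xxxxxx -> Class B (128-191)
Class B, default mask 255.255.0.0 (/16)


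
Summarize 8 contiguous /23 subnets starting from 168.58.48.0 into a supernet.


Original prefix: /23
Number of subnets: 8 = 2^3
New prefix = 23 - 3 = 20
Supernet: 168.58.48.0/20


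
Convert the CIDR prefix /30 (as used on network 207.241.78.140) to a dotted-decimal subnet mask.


/30 means 30 network bits, 2 host bits
Binary: 11111111111111111111111111111100
Mask: 255.255.255.252


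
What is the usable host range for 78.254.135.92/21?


Network: 78.254.128.0
Broadcast: 78.254.135.255
First usable = network + 1
Last usable = broadcast - 1
Range: 78.254.128.1 to 78.254.135.254


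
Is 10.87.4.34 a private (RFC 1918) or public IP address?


RFC 1918 private ranges:
  10.0.0.0/8 (10.0.0.0 - 10.255.255.255)
  172.16.0.0/12 (172.16.0.0 - 172.31.255.255)
  192.168.0.0/16 (192.168.0.0 - 192.168.255.255)
Private (in 10.0.0.0/8)


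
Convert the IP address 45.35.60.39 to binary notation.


45 = 00101101
35 = 00100011
60 = 00111100
39 = 00100111
Binary: 00101101.00100011.00111100.00100111


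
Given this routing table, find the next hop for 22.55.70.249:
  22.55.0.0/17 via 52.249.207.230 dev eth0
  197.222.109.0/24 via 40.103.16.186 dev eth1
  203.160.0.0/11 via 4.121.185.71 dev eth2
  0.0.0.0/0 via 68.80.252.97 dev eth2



Longest prefix match for 22.55.70.249:
  /17 22.55.0.0: MATCH
  /24 197.222.109.0: no
  /11 203.160.0.0: no
  /0 0.0.0.0: MATCH
Selected: next-hop 52.249.207.230 via eth0 (matched /17)


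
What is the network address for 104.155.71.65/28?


IP:   01101000.10011011.01000111.01000001
Mask: 11111111.11111111.11111111.11110000
AND operation:
Net:  01101000.10011011.01000111.01000000
Network: 104.155.71.64/28


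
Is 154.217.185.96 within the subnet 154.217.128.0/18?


Subnet network: 154.217.128.0
Test IP AND mask: 154.217.128.0
Yes, 154.217.185.96 is in 154.217.128.0/18


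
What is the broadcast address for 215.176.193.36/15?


Network: 215.176.0.0/15
Host bits = 17
Set all host bits to 1:
Broadcast: 215.177.255.255


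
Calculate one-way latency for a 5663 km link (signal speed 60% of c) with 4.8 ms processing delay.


Speed = 0.6 * 3e5 km/s = 180000 km/s
Propagation delay = 5663 / 180000 = 0.0315 s = 31.4611 ms
Processing delay = 4.8 ms
Total one-way latency = 36.2611 ms


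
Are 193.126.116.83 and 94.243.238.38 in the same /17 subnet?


Mask: 255.255.128.0
193.126.116.83 AND mask = 193.126.0.0
94.243.238.38 AND mask = 94.243.128.0
No, different subnets (193.126.0.0 vs 94.243.128.0)


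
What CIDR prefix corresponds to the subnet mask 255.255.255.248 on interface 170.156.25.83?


Binary: 11111111.11111111.11111111.11111000
Count leading 1s
Prefix: /29


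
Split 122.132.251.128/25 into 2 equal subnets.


New prefix = 25 + 1 = 26
Each subnet has 64 addresses
  122.132.251.128/26
  122.132.251.192/26
Subnets: 122.132.251.128/26, 122.132.251.192/26


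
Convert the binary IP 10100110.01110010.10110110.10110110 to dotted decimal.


10100110 = 166
01110010 = 114
10110110 = 182
10110110 = 182
IP: 166.114.182.182


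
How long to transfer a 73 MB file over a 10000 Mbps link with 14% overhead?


Effective throughput = 10000 * (1 - 14/100) = 8600 Mbps
File size in Mb = 73 * 8 = 584 Mb
Time = 584 / 8600
Time = 0.0679 seconds


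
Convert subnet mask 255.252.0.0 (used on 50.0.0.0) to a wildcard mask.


Subnet mask: 255.252.0.0
Wildcard = 255.255.255.255 - subnet mask
255 - 255 = 0
255 - 252 = 3
255 - 0 = 255
255 - 0 = 255
Wildcard: 0.3.255.255


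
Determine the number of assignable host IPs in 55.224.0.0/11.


Host bits = 32 - 11 = 21
Total addresses = 2^21 = 2097152
Usable = total - 2 (network and broadcast)
Usable hosts: 2097150


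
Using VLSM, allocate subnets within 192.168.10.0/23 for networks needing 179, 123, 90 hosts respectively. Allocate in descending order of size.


179 hosts -> /24 (254 usable): 192.168.10.0/24
123 hosts -> /25 (126 usable): 192.168.11.0/25
90 hosts -> /25 (126 usable): 192.168.11.128/25
Allocation: 192.168.10.0/24 (179 hosts, 254 usable); 192.168.11.0/25 (123 hosts, 126 usable); 192.168.11.128/25 (90 hosts, 126 usable)


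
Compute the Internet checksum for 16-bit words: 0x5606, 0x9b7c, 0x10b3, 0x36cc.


Sum all words (with carry folding):
+ 0x5606 = 0x5606
+ 0x9b7c = 0xf182
+ 0x10b3 = 0x0236
+ 0x36cc = 0x3902
One's complement: ~0x3902
Checksum = 0xc6fd


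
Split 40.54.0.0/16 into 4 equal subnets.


New prefix = 16 + 2 = 18
Each subnet has 16384 addresses
  40.54.0.0/18
  40.54.64.0/18
  40.54.128.0/18
  40.54.192.0/18
Subnets: 40.54.0.0/18, 40.54.64.0/18, 40.54.128.0/18, 40.54.192.0/18


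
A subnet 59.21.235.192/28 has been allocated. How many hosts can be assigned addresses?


Host bits = 32 - 28 = 4
Total addresses = 2^4 = 16
Usable = total - 2 (network and broadcast)
Usable hosts: 14


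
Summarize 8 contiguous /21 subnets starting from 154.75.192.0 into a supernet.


Original prefix: /21
Number of subnets: 8 = 2^3
New prefix = 21 - 3 = 18
Supernet: 154.75.192.0/18


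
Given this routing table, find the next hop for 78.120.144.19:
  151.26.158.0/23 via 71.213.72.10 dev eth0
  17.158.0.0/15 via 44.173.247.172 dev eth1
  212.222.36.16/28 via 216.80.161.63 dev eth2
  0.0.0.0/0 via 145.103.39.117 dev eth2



Longest prefix match for 78.120.144.19:
  /23 151.26.158.0: no
  /15 17.158.0.0: no
  /28 212.222.36.16: no
  /0 0.0.0.0: MATCH
Selected: next-hop 145.103.39.117 via eth2 (matched /0)


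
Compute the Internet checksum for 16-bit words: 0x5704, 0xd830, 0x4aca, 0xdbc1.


Sum all words (with carry folding):
+ 0x5704 = 0x5704
+ 0xd830 = 0x2f35
+ 0x4aca = 0x79ff
+ 0xdbc1 = 0x55c1
One's complement: ~0x55c1
Checksum = 0xaa3e


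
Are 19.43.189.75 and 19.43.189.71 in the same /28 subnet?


Mask: 255.255.255.240
19.43.189.75 AND mask = 19.43.189.64
19.43.189.71 AND mask = 19.43.189.64
Yes, same subnet (19.43.189.64)


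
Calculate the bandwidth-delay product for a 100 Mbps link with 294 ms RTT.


BDP = bandwidth * RTT
= 100 Mbps * 294 ms
= 100 * 1e6 * 294 / 1000 bits
= 29400000 bits
= 3675000 bytes
= 3588.8672 KB
BDP = 29400000 bits (3675000 bytes)


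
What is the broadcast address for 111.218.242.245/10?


Network: 111.192.0.0/10
Host bits = 22
Set all host bits to 1:
Broadcast: 111.255.255.255


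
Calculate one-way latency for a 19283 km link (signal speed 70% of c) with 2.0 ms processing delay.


Speed = 0.7 * 3e5 km/s = 210000 km/s
Propagation delay = 19283 / 210000 = 0.0918 s = 91.8238 ms
Processing delay = 2.0 ms
Total one-way latency = 93.8238 ms


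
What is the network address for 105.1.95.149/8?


IP:   01101001.00000001.01011111.10010101
Mask: 11111111.00000000.00000000.00000000
AND operation:
Net:  01101001.00000000.00000000.00000000
Network: 105.0.0.0/8


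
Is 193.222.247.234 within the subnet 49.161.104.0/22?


Subnet network: 49.161.104.0
Test IP AND mask: 193.222.244.0
No, 193.222.247.234 is not in 49.161.104.0/22


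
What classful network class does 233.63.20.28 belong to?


First octet: 233
Binary: 11101001
1110xxxx -> Class D (224-239)
Class D (multicast), default mask N/A


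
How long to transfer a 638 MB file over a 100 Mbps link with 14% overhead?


Effective throughput = 100 * (1 - 14/100) = 86 Mbps
File size in Mb = 638 * 8 = 5104 Mb
Time = 5104 / 86
Time = 59.3488 seconds


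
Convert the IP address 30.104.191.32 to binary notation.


30 = 00011110
104 = 01101000
191 = 10111111
32 = 00100000
Binary: 00011110.01101000.10111111.00100000


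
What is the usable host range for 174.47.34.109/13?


Network: 174.40.0.0
Broadcast: 174.47.255.255
First usable = network + 1
Last usable = broadcast - 1
Range: 174.40.0.1 to 174.47.255.254


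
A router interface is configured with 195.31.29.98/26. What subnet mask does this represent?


/26 means 26 network bits, 6 host bits
Binary: 11111111111111111111111111000000
Mask: 255.255.255.192


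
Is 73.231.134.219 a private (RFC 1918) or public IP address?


RFC 1918 private ranges:
  10.0.0.0/8 (10.0.0.0 - 10.255.255.255)
  172.16.0.0/12 (172.16.0.0 - 172.31.255.255)
  192.168.0.0/16 (192.168.0.0 - 192.168.255.255)
Public (not in any RFC 1918 range)


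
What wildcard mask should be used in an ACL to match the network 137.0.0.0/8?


Subnet mask: 255.0.0.0
Wildcard = 255.255.255.255 - subnet mask
255 - 255 = 0
255 - 0 = 255
255 - 0 = 255
255 - 0 = 255
Wildcard: 0.255.255.255


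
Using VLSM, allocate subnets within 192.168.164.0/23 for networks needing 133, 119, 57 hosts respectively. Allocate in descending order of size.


133 hosts -> /24 (254 usable): 192.168.164.0/24
119 hosts -> /25 (126 usable): 192.168.165.0/25
57 hosts -> /26 (62 usable): 192.168.165.128/26
Allocation: 192.168.164.0/24 (133 hosts, 254 usable); 192.168.165.0/25 (119 hosts, 126 usable); 192.168.165.128/26 (57 hosts, 62 usable)


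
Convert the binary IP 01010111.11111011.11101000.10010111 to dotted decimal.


01010111 = 87
11111011 = 251
11101000 = 232
10010111 = 151
IP: 87.251.232.151


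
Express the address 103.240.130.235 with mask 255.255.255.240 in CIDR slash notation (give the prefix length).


Binary: 11111111.11111111.11111111.11110000
Count leading 1s
Prefix: /28


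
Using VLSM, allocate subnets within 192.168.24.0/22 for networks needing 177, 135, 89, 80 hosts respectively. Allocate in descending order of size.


177 hosts -> /24 (254 usable): 192.168.24.0/24
135 hosts -> /24 (254 usable): 192.168.25.0/24
89 hosts -> /25 (126 usable): 192.168.26.0/25
80 hosts -> /25 (126 usable): 192.168.26.128/25
Allocation: 192.168.24.0/24 (177 hosts, 254 usable); 192.168.25.0/24 (135 hosts, 254 usable); 192.168.26.0/25 (89 hosts, 126 usable); 192.168.26.128/25 (80 hosts, 126 usable)


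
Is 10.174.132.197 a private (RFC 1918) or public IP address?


RFC 1918 private ranges:
  10.0.0.0/8 (10.0.0.0 - 10.255.255.255)
  172.16.0.0/12 (172.16.0.0 - 172.31.255.255)
  192.168.0.0/16 (192.168.0.0 - 192.168.255.255)
Private (in 10.0.0.0/8)


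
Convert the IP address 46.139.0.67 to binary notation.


46 = 00101110
139 = 10001011
0 = 00000000
67 = 01000011
Binary: 00101110.10001011.00000000.01000011


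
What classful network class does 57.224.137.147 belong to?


First octet: 57
Binary: 00111001
0xxxxxxx -> Class A (1-126)
Class A, default mask 255.0.0.0 (/8)


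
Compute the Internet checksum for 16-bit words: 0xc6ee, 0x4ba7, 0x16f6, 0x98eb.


Sum all words (with carry folding):
+ 0xc6ee = 0xc6ee
+ 0x4ba7 = 0x1296
+ 0x16f6 = 0x298c
+ 0x98eb = 0xc277
One's complement: ~0xc277
Checksum = 0x3d88


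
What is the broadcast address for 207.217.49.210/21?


Network: 207.217.48.0/21
Host bits = 11
Set all host bits to 1:
Broadcast: 207.217.55.255


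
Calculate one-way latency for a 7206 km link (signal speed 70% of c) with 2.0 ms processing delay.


Speed = 0.7 * 3e5 km/s = 210000 km/s
Propagation delay = 7206 / 210000 = 0.0343 s = 34.3143 ms
Processing delay = 2.0 ms
Total one-way latency = 36.3143 ms


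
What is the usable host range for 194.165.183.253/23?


Network: 194.165.182.0
Broadcast: 194.165.183.255
First usable = network + 1
Last usable = broadcast - 1
Range: 194.165.182.1 to 194.165.183.254


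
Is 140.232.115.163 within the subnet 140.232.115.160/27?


Subnet network: 140.232.115.160
Test IP AND mask: 140.232.115.160
Yes, 140.232.115.163 is in 140.232.115.160/27


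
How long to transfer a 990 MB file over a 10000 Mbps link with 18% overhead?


Effective throughput = 10000 * (1 - 18/100) = 8200 Mbps
File size in Mb = 990 * 8 = 7920 Mb
Time = 7920 / 8200
Time = 0.9659 seconds


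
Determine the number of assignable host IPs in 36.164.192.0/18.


Host bits = 32 - 18 = 14
Total addresses = 2^14 = 16384
Usable = total - 2 (network and broadcast)
Usable hosts: 16382


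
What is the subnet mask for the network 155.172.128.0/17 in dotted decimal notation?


/17 means 17 network bits, 15 host bits
Binary: 11111111111111111000000000000000
Mask: 255.255.128.0


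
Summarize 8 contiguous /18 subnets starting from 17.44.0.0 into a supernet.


Original prefix: /18
Number of subnets: 8 = 2^3
New prefix = 18 - 3 = 15
Supernet: 17.44.0.0/15


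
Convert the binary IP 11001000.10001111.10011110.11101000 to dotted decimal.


11001000 = 200
10001111 = 143
10011110 = 158
11101000 = 232
IP: 200.143.158.232


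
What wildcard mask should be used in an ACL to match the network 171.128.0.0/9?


Subnet mask: 255.128.0.0
Wildcard = 255.255.255.255 - subnet mask
255 - 255 = 0
255 - 128 = 127
255 - 0 = 255
255 - 0 = 255
Wildcard: 0.127.255.255


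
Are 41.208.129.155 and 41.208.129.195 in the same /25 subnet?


Mask: 255.255.255.128
41.208.129.155 AND mask = 41.208.129.128
41.208.129.195 AND mask = 41.208.129.128
Yes, same subnet (41.208.129.128)


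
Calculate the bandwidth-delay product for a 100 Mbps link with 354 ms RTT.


BDP = bandwidth * RTT
= 100 Mbps * 354 ms
= 100 * 1e6 * 354 / 1000 bits
= 35400000 bits
= 4425000 bytes
= 4321.2891 KB
BDP = 35400000 bits (4425000 bytes)


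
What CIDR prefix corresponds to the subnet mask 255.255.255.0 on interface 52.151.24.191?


Binary: 11111111.11111111.11111111.00000000
Count leading 1s
Prefix: /24


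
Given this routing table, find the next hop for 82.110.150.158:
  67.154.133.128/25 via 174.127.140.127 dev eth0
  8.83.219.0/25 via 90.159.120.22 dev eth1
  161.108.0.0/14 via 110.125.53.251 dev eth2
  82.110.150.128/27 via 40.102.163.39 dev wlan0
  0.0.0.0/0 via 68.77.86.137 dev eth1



Longest prefix match for 82.110.150.158:
  /25 67.154.133.128: no
  /25 8.83.219.0: no
  /14 161.108.0.0: no
  /27 82.110.150.128: MATCH
  /0 0.0.0.0: MATCH
Selected: next-hop 40.102.163.39 via wlan0 (matched /27)


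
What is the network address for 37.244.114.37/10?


IP:   00100101.11110100.01110010.00100101
Mask: 11111111.11000000.00000000.00000000
AND operation:
Net:  00100101.11000000.00000000.00000000
Network: 37.192.0.0/10


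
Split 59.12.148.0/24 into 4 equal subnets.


New prefix = 24 + 2 = 26
Each subnet has 64 addresses
  59.12.148.0/26
  59.12.148.64/26
  59.12.148.128/26
  59.12.148.192/26
Subnets: 59.12.148.0/26, 59.12.148.64/26, 59.12.148.128/26, 59.12.148.192/26


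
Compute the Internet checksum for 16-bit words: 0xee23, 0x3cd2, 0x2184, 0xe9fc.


Sum all words (with carry folding):
+ 0xee23 = 0xee23
+ 0x3cd2 = 0x2af6
+ 0x2184 = 0x4c7a
+ 0xe9fc = 0x3677
One's complement: ~0x3677
Checksum = 0xc988


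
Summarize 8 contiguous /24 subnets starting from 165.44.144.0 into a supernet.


Original prefix: /24
Number of subnets: 8 = 2^3
New prefix = 24 - 3 = 21
Supernet: 165.44.144.0/21


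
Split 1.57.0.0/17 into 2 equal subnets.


New prefix = 17 + 1 = 18
Each subnet has 16384 addresses
  1.57.0.0/18
  1.57.64.0/18
Subnets: 1.57.0.0/18, 1.57.64.0/18


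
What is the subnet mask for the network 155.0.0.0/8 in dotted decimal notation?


/8 means 8 network bits, 24 host bits
Binary: 11111111000000000000000000000000
Mask: 255.0.0.0


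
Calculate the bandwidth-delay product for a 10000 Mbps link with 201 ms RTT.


BDP = bandwidth * RTT
= 10000 Mbps * 201 ms
= 10000 * 1e6 * 201 / 1000 bits
= 2010000000 bits
= 251250000 bytes
= 245361.3281 KB
BDP = 2010000000 bits (251250000 bytes)


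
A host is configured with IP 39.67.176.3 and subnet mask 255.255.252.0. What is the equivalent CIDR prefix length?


Binary: 11111111.11111111.11111100.00000000
Count leading 1s
Prefix: /22


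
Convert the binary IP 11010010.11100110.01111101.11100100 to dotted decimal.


11010010 = 210
11100110 = 230
01111101 = 125
11100100 = 228
IP: 210.230.125.228


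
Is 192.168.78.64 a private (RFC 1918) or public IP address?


RFC 1918 private ranges:
  10.0.0.0/8 (10.0.0.0 - 10.255.255.255)
  172.16.0.0/12 (172.16.0.0 - 172.31.255.255)
  192.168.0.0/16 (192.168.0.0 - 192.168.255.255)
Private (in 192.168.0.0/16)


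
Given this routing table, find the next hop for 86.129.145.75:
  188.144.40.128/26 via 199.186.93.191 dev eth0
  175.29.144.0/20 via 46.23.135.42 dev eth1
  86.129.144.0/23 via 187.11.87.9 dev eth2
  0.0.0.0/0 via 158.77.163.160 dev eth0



Longest prefix match for 86.129.145.75:
  /26 188.144.40.128: no
  /20 175.29.144.0: no
  /23 86.129.144.0: MATCH
  /0 0.0.0.0: MATCH
Selected: next-hop 187.11.87.9 via eth2 (matched /23)


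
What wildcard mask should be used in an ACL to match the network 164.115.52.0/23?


Subnet mask: 255.255.254.0
Wildcard = 255.255.255.255 - subnet mask
255 - 255 = 0
255 - 255 = 0
255 - 254 = 1
255 - 0 = 255
Wildcard: 0.0.1.255


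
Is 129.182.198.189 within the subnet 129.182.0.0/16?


Subnet network: 129.182.0.0
Test IP AND mask: 129.182.0.0
Yes, 129.182.198.189 is in 129.182.0.0/16


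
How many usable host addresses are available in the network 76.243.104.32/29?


Host bits = 32 - 29 = 3
Total addresses = 2^3 = 8
Usable = total - 2 (network and broadcast)
Usable hosts: 6


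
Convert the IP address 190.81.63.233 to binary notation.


190 = 10111110
81 = 01010001
63 = 00111111
233 = 11101001
Binary: 10111110.01010001.00111111.11101001


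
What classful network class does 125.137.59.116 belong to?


First octet: 125
Binary: 01111101
0xxxxxxx -> Class A (1-126)
Class A, default mask 255.0.0.0 (/8)


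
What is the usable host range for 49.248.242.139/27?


Network: 49.248.242.128
Broadcast: 49.248.242.159
First usable = network + 1
Last usable = broadcast - 1
Range: 49.248.242.129 to 49.248.242.158


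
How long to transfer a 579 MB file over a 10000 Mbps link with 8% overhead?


Effective throughput = 10000 * (1 - 8/100) = 9200 Mbps
File size in Mb = 579 * 8 = 4632 Mb
Time = 4632 / 9200
Time = 0.5035 seconds


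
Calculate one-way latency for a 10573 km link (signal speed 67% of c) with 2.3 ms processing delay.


Speed = 0.67 * 3e5 km/s = 201000 km/s
Propagation delay = 10573 / 201000 = 0.0526 s = 52.602 ms
Processing delay = 2.3 ms
Total one-way latency = 54.902 ms


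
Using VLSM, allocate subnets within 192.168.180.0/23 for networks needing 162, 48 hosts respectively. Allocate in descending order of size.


162 hosts -> /24 (254 usable): 192.168.180.0/24
48 hosts -> /26 (62 usable): 192.168.181.0/26
Allocation: 192.168.180.0/24 (162 hosts, 254 usable); 192.168.181.0/26 (48 hosts, 62 usable)


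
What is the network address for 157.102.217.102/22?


IP:   10011101.01100110.11011001.01100110
Mask: 11111111.11111111.11111100.00000000
AND operation:
Net:  10011101.01100110.11011000.00000000
Network: 157.102.216.0/22


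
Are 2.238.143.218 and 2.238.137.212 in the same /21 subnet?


Mask: 255.255.248.0
2.238.143.218 AND mask = 2.238.136.0
2.238.137.212 AND mask = 2.238.136.0
Yes, same subnet (2.238.136.0)


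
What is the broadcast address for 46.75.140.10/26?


Network: 46.75.140.0/26
Host bits = 6
Set all host bits to 1:
Broadcast: 46.75.140.63


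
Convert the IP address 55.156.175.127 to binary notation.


55 = 00110111
156 = 10011100
175 = 10101111
127 = 01111111
Binary: 00110111.10011100.10101111.01111111


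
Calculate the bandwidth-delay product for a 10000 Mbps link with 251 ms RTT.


BDP = bandwidth * RTT
= 10000 Mbps * 251 ms
= 10000 * 1e6 * 251 / 1000 bits
= 2510000000 bits
= 313750000 bytes
= 306396.4844 KB
BDP = 2510000000 bits (313750000 bytes)


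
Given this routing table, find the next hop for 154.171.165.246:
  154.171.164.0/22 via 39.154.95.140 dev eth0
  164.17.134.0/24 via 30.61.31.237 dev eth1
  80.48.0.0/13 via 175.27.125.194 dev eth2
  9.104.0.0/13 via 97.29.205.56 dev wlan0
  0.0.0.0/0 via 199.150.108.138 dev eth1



Longest prefix match for 154.171.165.246:
  /22 154.171.164.0: MATCH
  /24 164.17.134.0: no
  /13 80.48.0.0: no
  /13 9.104.0.0: no
  /0 0.0.0.0: MATCH
Selected: next-hop 39.154.95.140 via eth0 (matched /22)


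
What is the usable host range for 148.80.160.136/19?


Network: 148.80.160.0
Broadcast: 148.80.191.255
First usable = network + 1
Last usable = broadcast - 1
Range: 148.80.160.1 to 148.80.191.254


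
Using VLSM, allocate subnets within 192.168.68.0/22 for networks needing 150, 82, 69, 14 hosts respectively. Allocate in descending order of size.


150 hosts -> /24 (254 usable): 192.168.68.0/24
82 hosts -> /25 (126 usable): 192.168.69.0/25
69 hosts -> /25 (126 usable): 192.168.69.128/25
14 hosts -> /28 (14 usable): 192.168.70.0/28
Allocation: 192.168.68.0/24 (150 hosts, 254 usable); 192.168.69.0/25 (82 hosts, 126 usable); 192.168.69.128/25 (69 hosts, 126 usable); 192.168.70.0/28 (14 hosts, 14 usable)


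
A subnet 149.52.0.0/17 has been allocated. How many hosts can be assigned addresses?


Host bits = 32 - 17 = 15
Total addresses = 2^15 = 32768
Usable = total - 2 (network and broadcast)
Usable hosts: 32766


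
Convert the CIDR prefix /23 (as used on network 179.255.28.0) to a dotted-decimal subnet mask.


/23 means 23 network bits, 9 host bits
Binary: 11111111111111111111111000000000
Mask: 255.255.254.0


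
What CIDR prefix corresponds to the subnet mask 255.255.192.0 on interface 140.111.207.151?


Binary: 11111111.11111111.11000000.00000000
Count leading 1s
Prefix: /18


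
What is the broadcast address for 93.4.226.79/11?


Network: 93.0.0.0/11
Host bits = 21
Set all host bits to 1:
Broadcast: 93.31.255.255


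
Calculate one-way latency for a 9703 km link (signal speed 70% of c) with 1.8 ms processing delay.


Speed = 0.7 * 3e5 km/s = 210000 km/s
Propagation delay = 9703 / 210000 = 0.0462 s = 46.2048 ms
Processing delay = 1.8 ms
Total one-way latency = 48.0048 ms


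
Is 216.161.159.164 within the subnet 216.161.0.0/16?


Subnet network: 216.161.0.0
Test IP AND mask: 216.161.0.0
Yes, 216.161.159.164 is in 216.161.0.0/16


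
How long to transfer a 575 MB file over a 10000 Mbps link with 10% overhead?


Effective throughput = 10000 * (1 - 10/100) = 9000 Mbps
File size in Mb = 575 * 8 = 4600 Mb
Time = 4600 / 9000
Time = 0.5111 seconds


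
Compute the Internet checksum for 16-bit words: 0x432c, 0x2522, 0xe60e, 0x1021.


Sum all words (with carry folding):
+ 0x432c = 0x432c
+ 0x2522 = 0x684e
+ 0xe60e = 0x4e5d
+ 0x1021 = 0x5e7e
One's complement: ~0x5e7e
Checksum = 0xa181


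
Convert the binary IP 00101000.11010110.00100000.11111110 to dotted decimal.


00101000 = 40
11010110 = 214
00100000 = 32
11111110 = 254
IP: 40.214.32.254


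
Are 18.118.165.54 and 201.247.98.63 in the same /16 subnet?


Mask: 255.255.0.0
18.118.165.54 AND mask = 18.118.0.0
201.247.98.63 AND mask = 201.247.0.0
No, different subnets (18.118.0.0 vs 201.247.0.0)


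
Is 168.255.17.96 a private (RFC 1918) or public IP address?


RFC 1918 private ranges:
  10.0.0.0/8 (10.0.0.0 - 10.255.255.255)
  172.16.0.0/12 (172.16.0.0 - 172.31.255.255)
  192.168.0.0/16 (192.168.0.0 - 192.168.255.255)
Public (not in any RFC 1918 range)


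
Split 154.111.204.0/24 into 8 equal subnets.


New prefix = 24 + 3 = 27
Each subnet has 32 addresses
  154.111.204.0/27
  154.111.204.32/27
  154.111.204.64/27
  154.111.204.96/27
  154.111.204.128/27
  154.111.204.160/27
  154.111.204.192/27
  154.111.204.224/27
Subnets: 154.111.204.0/27, 154.111.204.32/27, 154.111.204.64/27, 154.111.204.96/27, 154.111.204.128/27, 154.111.204.160/27, 154.111.204.192/27, 154.111.204.224/27


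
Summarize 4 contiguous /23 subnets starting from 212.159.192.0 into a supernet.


Original prefix: /23
Number of subnets: 4 = 2^2
New prefix = 23 - 2 = 21
Supernet: 212.159.192.0/21


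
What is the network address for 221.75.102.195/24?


IP:   11011101.01001011.01100110.11000011
Mask: 11111111.11111111.11111111.00000000
AND operation:
Net:  11011101.01001011.01100110.00000000
Network: 221.75.102.0/24


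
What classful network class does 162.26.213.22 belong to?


First octet: 162
Binary: 10100010
10xxxxxx -> Class B (128-191)
Class B, default mask 255.255.0.0 (/16)


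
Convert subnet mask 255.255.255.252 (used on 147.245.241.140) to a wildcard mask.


Subnet mask: 255.255.255.252
Wildcard = 255.255.255.255 - subnet mask
255 - 255 = 0
255 - 255 = 0
255 - 255 = 0
255 - 252 = 3
Wildcard: 0.0.0.3


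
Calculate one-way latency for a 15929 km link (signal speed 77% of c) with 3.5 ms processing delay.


Speed = 0.77 * 3e5 km/s = 231000 km/s
Propagation delay = 15929 / 231000 = 0.069 s = 68.9567 ms
Processing delay = 3.5 ms
Total one-way latency = 72.4567 ms


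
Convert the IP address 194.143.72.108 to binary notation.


194 = 11000010
143 = 10001111
72 = 01001000
108 = 01101100
Binary: 11000010.10001111.01001000.01101100


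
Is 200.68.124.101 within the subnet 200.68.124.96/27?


Subnet network: 200.68.124.96
Test IP AND mask: 200.68.124.96
Yes, 200.68.124.101 is in 200.68.124.96/27


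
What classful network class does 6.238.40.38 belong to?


First octet: 6
Binary: 00000110
0xxxxxxx -> Class A (1-126)
Class A, default mask 255.0.0.0 (/8)


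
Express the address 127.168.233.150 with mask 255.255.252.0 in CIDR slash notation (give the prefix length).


Binary: 11111111.11111111.11111100.00000000
Count leading 1s
Prefix: /22


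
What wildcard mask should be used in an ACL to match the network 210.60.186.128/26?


Subnet mask: 255.255.255.192
Wildcard = 255.255.255.255 - subnet mask
255 - 255 = 0
255 - 255 = 0
255 - 255 = 0
255 - 192 = 63
Wildcard: 0.0.0.63


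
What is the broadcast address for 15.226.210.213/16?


Network: 15.226.0.0/16
Host bits = 16
Set all host bits to 1:
Broadcast: 15.226.255.255


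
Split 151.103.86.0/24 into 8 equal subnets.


New prefix = 24 + 3 = 27
Each subnet has 32 addresses
  151.103.86.0/27
  151.103.86.32/27
  151.103.86.64/27
  151.103.86.96/27
  151.103.86.128/27
  151.103.86.160/27
  151.103.86.192/27
  151.103.86.224/27
Subnets: 151.103.86.0/27, 151.103.86.32/27, 151.103.86.64/27, 151.103.86.96/27, 151.103.86.128/27, 151.103.86.160/27, 151.103.86.192/27, 151.103.86.224/27


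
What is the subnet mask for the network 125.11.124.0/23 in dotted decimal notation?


/23 means 23 network bits, 9 host bits
Binary: 11111111111111111111111000000000
Mask: 255.255.254.0


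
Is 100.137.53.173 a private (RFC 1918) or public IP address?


RFC 1918 private ranges:
  10.0.0.0/8 (10.0.0.0 - 10.255.255.255)
  172.16.0.0/12 (172.16.0.0 - 172.31.255.255)
  192.168.0.0/16 (192.168.0.0 - 192.168.255.255)
Public (not in any RFC 1918 range)


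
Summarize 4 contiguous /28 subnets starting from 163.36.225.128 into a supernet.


Original prefix: /28
Number of subnets: 4 = 2^2
New prefix = 28 - 2 = 26
Supernet: 163.36.225.128/26


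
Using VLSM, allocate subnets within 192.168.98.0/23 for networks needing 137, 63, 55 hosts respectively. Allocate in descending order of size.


137 hosts -> /24 (254 usable): 192.168.98.0/24
63 hosts -> /25 (126 usable): 192.168.99.0/25
55 hosts -> /26 (62 usable): 192.168.99.128/26
Allocation: 192.168.98.0/24 (137 hosts, 254 usable); 192.168.99.0/25 (63 hosts, 126 usable); 192.168.99.128/26 (55 hosts, 62 usable)


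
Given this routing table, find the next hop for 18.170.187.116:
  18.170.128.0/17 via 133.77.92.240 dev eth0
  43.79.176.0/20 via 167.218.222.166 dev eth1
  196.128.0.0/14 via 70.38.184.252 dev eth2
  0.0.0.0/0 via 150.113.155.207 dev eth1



Longest prefix match for 18.170.187.116:
  /17 18.170.128.0: MATCH
  /20 43.79.176.0: no
  /14 196.128.0.0: no
  /0 0.0.0.0: MATCH
Selected: next-hop 133.77.92.240 via eth0 (matched /17)


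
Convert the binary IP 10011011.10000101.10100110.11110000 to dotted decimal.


10011011 = 155
10000101 = 133
10100110 = 166
11110000 = 240
IP: 155.133.166.240


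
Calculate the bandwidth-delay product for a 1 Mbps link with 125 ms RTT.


BDP = bandwidth * RTT
= 1 Mbps * 125 ms
= 1 * 1e6 * 125 / 1000 bits
= 125000 bits
= 15625 bytes
= 15.2588 KB
BDP = 125000 bits (15625 bytes)


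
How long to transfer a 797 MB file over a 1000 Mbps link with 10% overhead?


Effective throughput = 1000 * (1 - 10/100) = 900 Mbps
File size in Mb = 797 * 8 = 6376 Mb
Time = 6376 / 900
Time = 7.0844 seconds


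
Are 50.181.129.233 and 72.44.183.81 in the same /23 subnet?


Mask: 255.255.254.0
50.181.129.233 AND mask = 50.181.128.0
72.44.183.81 AND mask = 72.44.182.0
No, different subnets (50.181.128.0 vs 72.44.182.0)


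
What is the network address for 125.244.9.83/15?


IP:   01111101.11110100.00001001.01010011
Mask: 11111111.11111110.00000000.00000000
AND operation:
Net:  01111101.11110100.00000000.00000000
Network: 125.244.0.0/15


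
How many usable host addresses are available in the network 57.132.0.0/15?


Host bits = 32 - 15 = 17
Total addresses = 2^17 = 131072
Usable = total - 2 (network and broadcast)
Usable hosts: 131070


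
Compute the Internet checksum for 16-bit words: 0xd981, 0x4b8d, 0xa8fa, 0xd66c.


Sum all words (with carry folding):
+ 0xd981 = 0xd981
+ 0x4b8d = 0x250f
+ 0xa8fa = 0xce09
+ 0xd66c = 0xa476
One's complement: ~0xa476
Checksum = 0x5b89


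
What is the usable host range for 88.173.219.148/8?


Network: 88.0.0.0
Broadcast: 88.255.255.255
First usable = network + 1
Last usable = broadcast - 1
Range: 88.0.0.1 to 88.255.255.254


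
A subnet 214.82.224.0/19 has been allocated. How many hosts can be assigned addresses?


Host bits = 32 - 19 = 13
Total addresses = 2^13 = 8192
Usable = total - 2 (network and broadcast)
Usable hosts: 8190


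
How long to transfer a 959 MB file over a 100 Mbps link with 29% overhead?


Effective throughput = 100 * (1 - 29/100) = 71 Mbps
File size in Mb = 959 * 8 = 7672 Mb
Time = 7672 / 71
Time = 108.0563 seconds


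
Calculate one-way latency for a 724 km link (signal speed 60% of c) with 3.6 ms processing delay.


Speed = 0.6 * 3e5 km/s = 180000 km/s
Propagation delay = 724 / 180000 = 0.004 s = 4.0222 ms
Processing delay = 3.6 ms
Total one-way latency = 7.6222 ms


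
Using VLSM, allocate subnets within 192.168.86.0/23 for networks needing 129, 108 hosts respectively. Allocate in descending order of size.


129 hosts -> /24 (254 usable): 192.168.86.0/24
108 hosts -> /25 (126 usable): 192.168.87.0/25
Allocation: 192.168.86.0/24 (129 hosts, 254 usable); 192.168.87.0/25 (108 hosts, 126 usable)


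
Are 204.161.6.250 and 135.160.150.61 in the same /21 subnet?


Mask: 255.255.248.0
204.161.6.250 AND mask = 204.161.0.0
135.160.150.61 AND mask = 135.160.144.0
No, different subnets (204.161.0.0 vs 135.160.144.0)


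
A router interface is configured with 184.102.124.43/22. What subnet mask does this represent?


/22 means 22 network bits, 10 host bits
Binary: 11111111111111111111110000000000
Mask: 255.255.252.0


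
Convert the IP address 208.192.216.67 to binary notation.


208 = 11010000
192 = 11000000
216 = 11011000
67 = 01000011
Binary: 11010000.11000000.11011000.01000011
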